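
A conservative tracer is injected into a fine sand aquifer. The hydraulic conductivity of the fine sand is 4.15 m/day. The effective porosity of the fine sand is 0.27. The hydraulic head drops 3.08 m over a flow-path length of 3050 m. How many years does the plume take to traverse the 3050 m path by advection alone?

Hydraulic gradient i = Δh / L = 3.08 / 3050 = 0.001010.
Darcy flux q = K · i = 4.150 × 0.001010 = 0.004191 m/day.
Seepage velocity v = q / n_e = 0.004191 / 0.27 = 0.01552 m/day.
Travel time t = L / v = 3050 / 0.01552 = 1.965e+05 days = 538.0 years.

538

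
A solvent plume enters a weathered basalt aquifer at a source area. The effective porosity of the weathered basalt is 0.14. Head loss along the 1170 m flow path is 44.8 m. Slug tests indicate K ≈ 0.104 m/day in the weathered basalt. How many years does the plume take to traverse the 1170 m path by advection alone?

113

Hydraulic gradient i = Δh / L = 44.8 / 1170 = 0.03829.
Darcy flux q = K · i = 0.1040 × 0.03829 = 0.003982 m/day.
Seepage velocity v = q / n_e = 0.003982 / 0.14 = 0.02844 m/day.
Travel time t = L / v = 1170 / 0.02844 = 41133 days = 112.6 years.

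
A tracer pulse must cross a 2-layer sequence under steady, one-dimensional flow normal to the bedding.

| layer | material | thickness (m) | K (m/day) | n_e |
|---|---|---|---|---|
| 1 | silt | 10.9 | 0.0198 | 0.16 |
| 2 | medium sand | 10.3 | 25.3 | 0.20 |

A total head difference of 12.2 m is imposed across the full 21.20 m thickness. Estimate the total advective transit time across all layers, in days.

172

With flow normal to the layers, continuity requires the same specific discharge q through every layer.
Σ(b_i/K_i) = 10.9/0.0198 + 10.3/25.3 = 550.9 d.
q = Δh / Σ(b_i/K_i) = 12.2 / 550.9 = 0.02215 m/day.
In each layer the seepage velocity is v_i = q/n_i, so the layer transit time is t_i = b_i·n_i / q:
  layer 1 (silt): t_1 = 10.9 × 0.16 / 0.02215 = 78.75 d
  layer 2 (medium sand): t_2 = 10.3 × 0.20 / 0.02215 = 93.02 d
Total t = Σ t_i = 171.8 days.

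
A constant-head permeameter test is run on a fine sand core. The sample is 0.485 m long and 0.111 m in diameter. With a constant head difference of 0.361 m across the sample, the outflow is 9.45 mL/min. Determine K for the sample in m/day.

1.89

Cross-sectional area A = π·(d/2)² = π × (0.111/2)² = 0.009677 m².
Convert discharge: 9.45 mL/min = 1.575e-07 m³/s.
Darcy's law rearranged: K = Q·L / (A·Δh) = 1.575e-07 × 0.485 / (0.009677 × 0.361) = 2.187e-05 m/s = 1.889 m/day.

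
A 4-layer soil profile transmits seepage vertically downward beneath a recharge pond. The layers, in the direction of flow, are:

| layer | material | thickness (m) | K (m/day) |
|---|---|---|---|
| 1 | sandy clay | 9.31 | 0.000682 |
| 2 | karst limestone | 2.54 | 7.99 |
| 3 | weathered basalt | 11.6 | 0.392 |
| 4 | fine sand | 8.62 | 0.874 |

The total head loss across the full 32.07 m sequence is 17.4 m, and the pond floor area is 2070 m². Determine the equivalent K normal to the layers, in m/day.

Flow is perpendicular to layering, so the layers act in series and the equivalent K is the thickness-weighted harmonic mean.
Total thickness L = 9.31 + 2.54 + 11.6 + 8.62 = 32.07 m.
Σ(b_i/K_i) = 9.31/0.000682 + 2.54/7.99 + 11.6/0.392 + 8.62/0.874 = 13691 d.
K_eq = L / Σ(b_i/K_i) = 32.07 / 13691 = 0.002342 m/day.

0.00234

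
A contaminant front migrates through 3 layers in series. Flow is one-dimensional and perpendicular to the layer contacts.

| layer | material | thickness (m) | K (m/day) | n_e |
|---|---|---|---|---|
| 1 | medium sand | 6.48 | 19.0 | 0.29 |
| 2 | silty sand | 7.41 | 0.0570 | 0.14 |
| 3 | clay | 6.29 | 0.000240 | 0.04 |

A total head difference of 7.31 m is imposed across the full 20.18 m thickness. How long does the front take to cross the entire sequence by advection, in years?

With flow normal to the layers, continuity requires the same specific discharge q through every layer.
Σ(b_i/K_i) = 6.48/19.0 + 7.41/0.0570 + 6.29/0.000240 = 26339 d.
q = Δh / Σ(b_i/K_i) = 7.31 / 26339 = 0.0002775 m/day.
In each layer the seepage velocity is v_i = q/n_i, so the layer transit time is t_i = b_i·n_i / q:
  layer 1 (medium sand): t_1 = 6.48 × 0.29 / 0.0002775 = 6771 d
  layer 2 (silty sand): t_2 = 7.41 × 0.14 / 0.0002775 = 3738 d
  layer 3 (clay): t_3 = 6.29 × 0.04 / 0.0002775 = 906.5 d
Total t = Σ t_i = 11415 days = 31.25 years.

31.3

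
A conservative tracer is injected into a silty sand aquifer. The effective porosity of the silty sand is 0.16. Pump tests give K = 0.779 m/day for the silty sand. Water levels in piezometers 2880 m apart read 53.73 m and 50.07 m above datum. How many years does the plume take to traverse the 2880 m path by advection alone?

1270

Hydraulic gradient i = (53.73 − 50.07) / 2880 = 3.66 / 2880 = 0.001271.
Darcy flux q = K · i = 0.7790 × 0.001271 = 0.0009900 m/day.
Seepage velocity v = q / n_e = 0.0009900 / 0.16 = 0.006187 m/day.
Travel time t = L / v = 2880 / 0.006187 = 4.655e+05 days = 1274 years.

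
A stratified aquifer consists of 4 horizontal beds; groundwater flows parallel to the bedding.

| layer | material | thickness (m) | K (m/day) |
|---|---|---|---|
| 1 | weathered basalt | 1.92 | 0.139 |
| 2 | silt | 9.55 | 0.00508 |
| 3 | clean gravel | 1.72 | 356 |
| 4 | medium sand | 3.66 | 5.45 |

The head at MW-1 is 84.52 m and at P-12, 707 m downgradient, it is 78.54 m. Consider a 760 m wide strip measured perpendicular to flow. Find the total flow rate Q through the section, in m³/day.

4070

Flow is parallel to layering, so each bed carries its own Darcy discharge and the transmissivities add.
Σ(K_i·b_i) = 0.139×1.92 + 0.00508×9.55 + 356×1.72 + 5.45×3.66 = 632.6 m²/day.
Hydraulic gradient i = (84.52 − 78.54) / 707 = 5.98 / 707 = 0.008458.
Q = Σ(K_i·b_i) · W · i = 632.6 × 760 × 0.008458 = 4066 m³/day.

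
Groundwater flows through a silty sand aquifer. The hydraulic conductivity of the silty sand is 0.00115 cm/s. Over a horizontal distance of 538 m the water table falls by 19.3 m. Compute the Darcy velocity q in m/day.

0.0356

Convert K: 0.00115 cm/s × 864 = 0.9936 m/day.
Hydraulic gradient i = Δh / L = 19.3 / 538 = 0.03587.
Specific discharge q = K · i = 0.9936 × 0.03587 = 0.03564 m/day.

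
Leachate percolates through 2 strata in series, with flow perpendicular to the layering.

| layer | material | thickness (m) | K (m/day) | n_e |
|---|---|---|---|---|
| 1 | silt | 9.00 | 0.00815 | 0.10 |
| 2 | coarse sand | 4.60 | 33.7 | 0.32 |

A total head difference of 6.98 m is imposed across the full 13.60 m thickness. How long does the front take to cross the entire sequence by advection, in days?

375

With flow normal to the layers, continuity requires the same specific discharge q through every layer.
Σ(b_i/K_i) = 9.00/0.00815 + 4.60/33.7 = 1104 d.
q = Δh / Σ(b_i/K_i) = 6.98 / 1104 = 0.006320 m/day.
In each layer the seepage velocity is v_i = q/n_i, so the layer transit time is t_i = b_i·n_i / q:
  layer 1 (silt): t_1 = 9.00 × 0.10 / 0.006320 = 142.4 d
  layer 2 (coarse sand): t_2 = 4.60 × 0.32 / 0.006320 = 232.9 d
Total t = Σ t_i = 375.3 days.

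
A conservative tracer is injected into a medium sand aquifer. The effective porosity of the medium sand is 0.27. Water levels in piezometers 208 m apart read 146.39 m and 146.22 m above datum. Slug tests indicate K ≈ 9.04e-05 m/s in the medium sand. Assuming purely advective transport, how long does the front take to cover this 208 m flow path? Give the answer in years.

Convert K: 9.04e-05 m/s × 86400 = 7.811 m/day.
Hydraulic gradient i = (146.39 − 146.22) / 208 = 0.17 / 208 = 0.0008173.
Darcy flux q = K · i = 7.811 × 0.0008173 = 0.006384 m/day.
Seepage velocity v = q / n_e = 0.006384 / 0.27 = 0.02364 m/day.
Travel time t = L / v = 208 / 0.02364 = 8798 days = 24.09 years.

24.1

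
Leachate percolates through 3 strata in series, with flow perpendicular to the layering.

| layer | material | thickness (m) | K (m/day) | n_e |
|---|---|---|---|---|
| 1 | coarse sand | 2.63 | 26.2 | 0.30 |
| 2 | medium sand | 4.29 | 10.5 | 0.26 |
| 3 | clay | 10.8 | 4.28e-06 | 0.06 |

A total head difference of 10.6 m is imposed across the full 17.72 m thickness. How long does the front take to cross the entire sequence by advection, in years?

1660

With flow normal to the layers, continuity requires the same specific discharge q through every layer.
Σ(b_i/K_i) = 2.63/26.2 + 4.29/10.5 + 10.8/4.28e-06 = 2.523e+06 d.
q = Δh / Σ(b_i/K_i) = 10.6 / 2.523e+06 = 4.201e-06 m/day.
In each layer the seepage velocity is v_i = q/n_i, so the layer transit time is t_i = b_i·n_i / q:
  layer 1 (coarse sand): t_1 = 2.63 × 0.30 / 4.201e-06 = 1.878e+05 d
  layer 2 (medium sand): t_2 = 4.29 × 0.26 / 4.201e-06 = 2.655e+05 d
  layer 3 (clay): t_3 = 10.8 × 0.06 / 4.201e-06 = 1.543e+05 d
Total t = Σ t_i = 6.076e+05 days = 1664 years.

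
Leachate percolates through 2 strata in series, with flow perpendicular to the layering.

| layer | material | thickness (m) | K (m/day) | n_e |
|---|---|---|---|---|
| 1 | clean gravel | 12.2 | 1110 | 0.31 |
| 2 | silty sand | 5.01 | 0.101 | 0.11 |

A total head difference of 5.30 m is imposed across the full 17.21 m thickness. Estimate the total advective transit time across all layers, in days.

With flow normal to the layers, continuity requires the same specific discharge q through every layer.
Σ(b_i/K_i) = 12.2/1110 + 5.01/0.101 = 49.61 d.
q = Δh / Σ(b_i/K_i) = 5.30 / 49.61 = 0.1068 m/day.
In each layer the seepage velocity is v_i = q/n_i, so the layer transit time is t_i = b_i·n_i / q:
  layer 1 (clean gravel): t_1 = 12.2 × 0.31 / 0.1068 = 35.40 d
  layer 2 (silty sand): t_2 = 5.01 × 0.11 / 0.1068 = 5.159 d
Total t = Σ t_i = 40.56 days.

40.6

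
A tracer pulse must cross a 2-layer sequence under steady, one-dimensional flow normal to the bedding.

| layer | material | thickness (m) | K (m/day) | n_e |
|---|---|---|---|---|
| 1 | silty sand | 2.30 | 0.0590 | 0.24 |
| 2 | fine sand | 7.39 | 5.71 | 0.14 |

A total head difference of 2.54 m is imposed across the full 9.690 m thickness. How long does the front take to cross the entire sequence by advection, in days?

With flow normal to the layers, continuity requires the same specific discharge q through every layer.
Σ(b_i/K_i) = 2.30/0.0590 + 7.39/5.71 = 40.28 d.
q = Δh / Σ(b_i/K_i) = 2.54 / 40.28 = 0.06306 m/day.
In each layer the seepage velocity is v_i = q/n_i, so the layer transit time is t_i = b_i·n_i / q:
  layer 1 (silty sand): t_1 = 2.30 × 0.24 / 0.06306 = 8.753 d
  layer 2 (fine sand): t_2 = 7.39 × 0.14 / 0.06306 = 16.41 d
Total t = Σ t_i = 25.16 days.

25.2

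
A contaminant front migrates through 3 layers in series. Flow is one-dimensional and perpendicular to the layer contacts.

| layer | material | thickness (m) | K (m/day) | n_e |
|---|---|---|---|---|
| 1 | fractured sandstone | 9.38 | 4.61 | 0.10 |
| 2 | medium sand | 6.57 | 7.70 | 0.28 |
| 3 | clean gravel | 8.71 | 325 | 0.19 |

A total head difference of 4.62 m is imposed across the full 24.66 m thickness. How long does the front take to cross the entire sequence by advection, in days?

With flow normal to the layers, continuity requires the same specific discharge q through every layer.
Σ(b_i/K_i) = 9.38/4.61 + 6.57/7.70 + 8.71/325 = 2.915 d.
q = Δh / Σ(b_i/K_i) = 4.62 / 2.915 = 1.585 m/day.
In each layer the seepage velocity is v_i = q/n_i, so the layer transit time is t_i = b_i·n_i / q:
  layer 1 (fractured sandstone): t_1 = 9.38 × 0.10 / 1.585 = 0.5918 d
  layer 2 (medium sand): t_2 = 6.57 × 0.28 / 1.585 = 1.161 d
  layer 3 (clean gravel): t_3 = 8.71 × 0.19 / 1.585 = 1.044 d
Total t = Σ t_i = 2.796 days.

2.80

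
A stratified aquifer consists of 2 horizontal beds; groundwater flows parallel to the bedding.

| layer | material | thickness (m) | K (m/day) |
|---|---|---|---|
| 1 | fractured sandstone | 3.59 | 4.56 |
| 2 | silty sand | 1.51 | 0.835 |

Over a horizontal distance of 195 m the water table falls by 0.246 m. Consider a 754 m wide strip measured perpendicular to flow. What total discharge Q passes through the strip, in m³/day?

Flow is parallel to layering, so each bed carries its own Darcy discharge and the transmissivities add.
Σ(K_i·b_i) = 4.56×3.59 + 0.835×1.51 = 17.63 m²/day.
Hydraulic gradient i = Δh / L = 0.246 / 195 = 0.001262.
Q = Σ(K_i·b_i) · W · i = 17.63 × 754 × 0.001262 = 16.77 m³/day.

16.8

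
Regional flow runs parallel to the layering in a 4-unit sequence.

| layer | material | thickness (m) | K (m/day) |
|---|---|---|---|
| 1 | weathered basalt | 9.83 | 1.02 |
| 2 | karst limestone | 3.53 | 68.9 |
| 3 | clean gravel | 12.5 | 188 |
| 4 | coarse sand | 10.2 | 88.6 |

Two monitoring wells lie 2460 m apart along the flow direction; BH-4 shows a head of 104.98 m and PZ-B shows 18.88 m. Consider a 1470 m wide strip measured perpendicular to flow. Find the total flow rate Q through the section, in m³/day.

Flow is parallel to layering, so each bed carries its own Darcy discharge and the transmissivities add.
Σ(K_i·b_i) = 1.02×9.83 + 68.9×3.53 + 188×12.5 + 88.6×10.2 = 3507 m²/day.
Hydraulic gradient i = (104.98 − 18.88) / 2460 = 86.1 / 2460 = 0.03500.
Q = Σ(K_i·b_i) · W · i = 3507 × 1470 × 0.03500 = 1.804e+05 m³/day.

180000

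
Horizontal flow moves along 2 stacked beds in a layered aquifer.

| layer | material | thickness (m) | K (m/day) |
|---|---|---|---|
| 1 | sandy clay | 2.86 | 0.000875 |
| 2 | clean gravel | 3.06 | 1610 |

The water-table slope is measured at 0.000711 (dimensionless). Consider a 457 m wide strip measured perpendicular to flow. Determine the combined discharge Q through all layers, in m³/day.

1600

Flow is parallel to layering, so each bed carries its own Darcy discharge and the transmissivities add.
Σ(K_i·b_i) = 0.000875×2.86 + 1610×3.06 = 4927 m²/day.
Hydraulic gradient i = 0.000711.
Q = Σ(K_i·b_i) · W · i = 4927 × 457 × 0.0007110 = 1601 m³/day.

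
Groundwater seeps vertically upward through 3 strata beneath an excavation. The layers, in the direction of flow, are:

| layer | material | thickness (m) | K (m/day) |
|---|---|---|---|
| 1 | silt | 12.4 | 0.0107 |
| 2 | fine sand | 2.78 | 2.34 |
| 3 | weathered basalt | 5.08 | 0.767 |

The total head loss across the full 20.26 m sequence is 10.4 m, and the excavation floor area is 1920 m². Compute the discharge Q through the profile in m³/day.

17.1

Flow is perpendicular to layering, so the layers act in series and the equivalent K is the thickness-weighted harmonic mean.
Total thickness L = 12.4 + 2.78 + 5.08 = 20.26 m.
Σ(b_i/K_i) = 12.4/0.0107 + 2.78/2.34 + 5.08/0.767 = 1167 d.
K_eq = L / Σ(b_i/K_i) = 20.26 / 1167 = 0.01737 m/day.
Q = K_eq · A · (Δh/L) = 0.01737 × 1920 × (10.4/20.26) = 17.12 m³/day.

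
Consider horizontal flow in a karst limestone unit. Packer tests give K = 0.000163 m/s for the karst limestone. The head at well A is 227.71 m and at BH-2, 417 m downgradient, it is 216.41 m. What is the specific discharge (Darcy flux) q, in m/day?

0.382

Convert K: 0.000163 m/s × 86400 = 14.08 m/day.
Hydraulic gradient i = (227.71 − 216.41) / 417 = 11.3 / 417 = 0.02710.
Specific discharge q = K · i = 14.08 × 0.02710 = 0.3816 m/day.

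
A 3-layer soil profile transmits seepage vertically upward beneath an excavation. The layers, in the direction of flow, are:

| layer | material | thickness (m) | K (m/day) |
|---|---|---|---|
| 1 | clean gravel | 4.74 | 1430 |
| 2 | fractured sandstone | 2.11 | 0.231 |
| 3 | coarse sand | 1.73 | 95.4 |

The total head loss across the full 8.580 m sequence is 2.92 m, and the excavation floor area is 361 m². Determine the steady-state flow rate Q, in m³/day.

Flow is perpendicular to layering, so the layers act in series and the equivalent K is the thickness-weighted harmonic mean.
Total thickness L = 4.74 + 2.11 + 1.73 = 8.580 m.
Σ(b_i/K_i) = 4.74/1430 + 2.11/0.231 + 1.73/95.4 = 9.156 d.
K_eq = L / Σ(b_i/K_i) = 8.580 / 9.156 = 0.9371 m/day.
Q = K_eq · A · (Δh/L) = 0.9371 × 361 × (2.92/8.580) = 115.1 m³/day.

115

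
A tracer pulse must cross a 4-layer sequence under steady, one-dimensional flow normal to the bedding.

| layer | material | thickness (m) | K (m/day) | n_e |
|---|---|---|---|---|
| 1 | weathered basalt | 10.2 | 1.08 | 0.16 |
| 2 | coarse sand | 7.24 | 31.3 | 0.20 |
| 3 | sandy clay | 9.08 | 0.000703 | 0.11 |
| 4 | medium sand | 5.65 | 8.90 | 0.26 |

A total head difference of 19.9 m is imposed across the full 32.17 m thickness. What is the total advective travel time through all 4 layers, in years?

With flow normal to the layers, continuity requires the same specific discharge q through every layer.
Σ(b_i/K_i) = 10.2/1.08 + 7.24/31.3 + 9.08/0.000703 + 5.65/8.90 = 12926 d.
q = Δh / Σ(b_i/K_i) = 19.9 / 12926 = 0.001539 m/day.
In each layer the seepage velocity is v_i = q/n_i, so the layer transit time is t_i = b_i·n_i / q:
  layer 1 (weathered basalt): t_1 = 10.2 × 0.16 / 0.001539 = 1060 d
  layer 2 (coarse sand): t_2 = 7.24 × 0.20 / 0.001539 = 940.6 d
  layer 3 (sandy clay): t_3 = 9.08 × 0.11 / 0.001539 = 648.8 d
  layer 4 (medium sand): t_4 = 5.65 × 0.26 / 0.001539 = 954.2 d
Total t = Σ t_i = 3604 days = 9.866 years.

9.87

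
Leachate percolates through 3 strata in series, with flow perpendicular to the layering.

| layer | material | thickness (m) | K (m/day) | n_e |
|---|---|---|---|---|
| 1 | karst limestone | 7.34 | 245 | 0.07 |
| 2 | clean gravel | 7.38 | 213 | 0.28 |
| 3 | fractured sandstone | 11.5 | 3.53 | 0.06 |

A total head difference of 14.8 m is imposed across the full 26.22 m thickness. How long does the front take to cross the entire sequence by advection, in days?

With flow normal to the layers, continuity requires the same specific discharge q through every layer.
Σ(b_i/K_i) = 7.34/245 + 7.38/213 + 11.5/3.53 = 3.322 d.
q = Δh / Σ(b_i/K_i) = 14.8 / 3.322 = 4.455 m/day.
In each layer the seepage velocity is v_i = q/n_i, so the layer transit time is t_i = b_i·n_i / q:
  layer 1 (karst limestone): t_1 = 7.34 × 0.07 / 4.455 = 0.1153 d
  layer 2 (clean gravel): t_2 = 7.38 × 0.28 / 4.455 = 0.4639 d
  layer 3 (fractured sandstone): t_3 = 11.5 × 0.06 / 4.455 = 0.1549 d
Total t = Σ t_i = 0.7341 days.

0.734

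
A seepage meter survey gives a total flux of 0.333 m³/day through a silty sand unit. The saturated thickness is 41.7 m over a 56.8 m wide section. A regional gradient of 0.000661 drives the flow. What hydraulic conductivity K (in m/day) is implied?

Cross-sectional area A = 56.8 × 41.7 = 2369 m².
Hydraulic gradient i = 0.000661.
From Q = K·A·i, K = Q / (A·i) = 0.333 / (2369 × 0.0006610) = 0.2127 m/day.

0.213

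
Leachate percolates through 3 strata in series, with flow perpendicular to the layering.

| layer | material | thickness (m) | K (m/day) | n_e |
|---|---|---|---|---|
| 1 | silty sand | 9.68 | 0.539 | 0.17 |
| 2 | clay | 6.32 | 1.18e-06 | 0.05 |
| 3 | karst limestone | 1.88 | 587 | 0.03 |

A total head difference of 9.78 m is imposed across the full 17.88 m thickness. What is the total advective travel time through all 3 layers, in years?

3030

With flow normal to the layers, continuity requires the same specific discharge q through every layer.
Σ(b_i/K_i) = 9.68/0.539 + 6.32/1.18e-06 + 1.88/587 = 5.356e+06 d.
q = Δh / Σ(b_i/K_i) = 9.78 / 5.356e+06 = 1.826e-06 m/day.
In each layer the seepage velocity is v_i = q/n_i, so the layer transit time is t_i = b_i·n_i / q:
  layer 1 (silty sand): t_1 = 9.68 × 0.17 / 1.826e-06 = 9.012e+05 d
  layer 2 (clay): t_2 = 6.32 × 0.05 / 1.826e-06 = 1.731e+05 d
  layer 3 (karst limestone): t_3 = 1.88 × 0.03 / 1.826e-06 = 30887 d
Total t = Σ t_i = 1.105e+06 days = 3026 years.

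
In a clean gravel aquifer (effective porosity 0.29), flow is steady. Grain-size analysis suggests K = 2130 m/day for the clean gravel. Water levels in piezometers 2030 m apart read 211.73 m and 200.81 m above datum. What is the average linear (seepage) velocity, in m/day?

Hydraulic gradient i = (211.73 − 200.81) / 2030 = 10.92 / 2030 = 0.005379.
Darcy flux q = K · i = 2130 × 0.005379 = 11.46 m/day.
Seepage velocity v = q / n_e = 11.46 / 0.29 = 39.51 m/day.

39.5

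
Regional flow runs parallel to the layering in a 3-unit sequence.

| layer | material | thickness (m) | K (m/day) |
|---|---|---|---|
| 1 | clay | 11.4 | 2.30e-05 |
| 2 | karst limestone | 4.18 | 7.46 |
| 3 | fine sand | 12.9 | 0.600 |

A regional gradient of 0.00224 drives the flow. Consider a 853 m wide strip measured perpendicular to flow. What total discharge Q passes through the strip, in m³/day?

Flow is parallel to layering, so each bed carries its own Darcy discharge and the transmissivities add.
Σ(K_i·b_i) = 2.30e-05×11.4 + 7.46×4.18 + 0.600×12.9 = 38.92 m²/day.
Hydraulic gradient i = 0.00224.
Q = Σ(K_i·b_i) · W · i = 38.92 × 853 × 0.002240 = 74.37 m³/day.

74.4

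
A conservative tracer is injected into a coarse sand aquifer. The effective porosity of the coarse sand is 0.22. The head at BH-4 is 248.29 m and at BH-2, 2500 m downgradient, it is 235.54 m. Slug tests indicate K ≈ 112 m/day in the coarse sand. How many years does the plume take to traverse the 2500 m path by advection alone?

2.64

Hydraulic gradient i = (248.29 − 235.54) / 2500 = 12.75 / 2500 = 0.005100.
Darcy flux q = K · i = 112.0 × 0.005100 = 0.5712 m/day.
Seepage velocity v = q / n_e = 0.5712 / 0.22 = 2.596 m/day.
Travel time t = L / v = 2500 / 2.596 = 962.9 days = 2.636 years.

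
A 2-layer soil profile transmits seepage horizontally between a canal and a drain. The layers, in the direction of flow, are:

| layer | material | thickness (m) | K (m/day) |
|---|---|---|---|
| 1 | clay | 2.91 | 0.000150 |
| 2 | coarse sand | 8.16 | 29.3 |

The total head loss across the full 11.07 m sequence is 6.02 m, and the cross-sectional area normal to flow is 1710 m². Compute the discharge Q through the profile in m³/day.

Flow is perpendicular to layering, so the layers act in series and the equivalent K is the thickness-weighted harmonic mean.
Total thickness L = 2.91 + 8.16 = 11.07 m.
Σ(b_i/K_i) = 2.91/0.000150 + 8.16/29.3 = 19400 d.
K_eq = L / Σ(b_i/K_i) = 11.07 / 19400 = 0.0005706 m/day.
Q = K_eq · A · (Δh/L) = 0.0005706 × 1710 × (6.02/11.07) = 0.5306 m³/day.

0.531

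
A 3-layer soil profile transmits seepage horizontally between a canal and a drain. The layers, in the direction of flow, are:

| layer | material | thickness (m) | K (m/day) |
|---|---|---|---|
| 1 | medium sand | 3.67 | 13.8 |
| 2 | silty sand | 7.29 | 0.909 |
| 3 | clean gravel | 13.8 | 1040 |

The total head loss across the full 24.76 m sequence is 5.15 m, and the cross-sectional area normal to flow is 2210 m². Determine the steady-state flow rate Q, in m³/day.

1370

Flow is perpendicular to layering, so the layers act in series and the equivalent K is the thickness-weighted harmonic mean.
Total thickness L = 3.67 + 7.29 + 13.8 = 24.76 m.
Σ(b_i/K_i) = 3.67/13.8 + 7.29/0.909 + 13.8/1040 = 8.299 d.
K_eq = L / Σ(b_i/K_i) = 24.76 / 8.299 = 2.983 m/day.
Q = K_eq · A · (Δh/L) = 2.983 × 2210 × (5.15/24.76) = 1371 m³/day.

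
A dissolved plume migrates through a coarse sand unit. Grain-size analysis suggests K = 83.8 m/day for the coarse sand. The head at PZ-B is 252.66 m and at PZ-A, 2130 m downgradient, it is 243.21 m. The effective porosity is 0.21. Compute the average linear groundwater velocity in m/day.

1.77

Hydraulic gradient i = (252.66 − 243.21) / 2130 = 9.45 / 2130 = 0.004437.
Darcy flux q = K · i = 83.80 × 0.004437 = 0.3718 m/day.
Seepage velocity v = q / n_e = 0.3718 / 0.21 = 1.770 m/day.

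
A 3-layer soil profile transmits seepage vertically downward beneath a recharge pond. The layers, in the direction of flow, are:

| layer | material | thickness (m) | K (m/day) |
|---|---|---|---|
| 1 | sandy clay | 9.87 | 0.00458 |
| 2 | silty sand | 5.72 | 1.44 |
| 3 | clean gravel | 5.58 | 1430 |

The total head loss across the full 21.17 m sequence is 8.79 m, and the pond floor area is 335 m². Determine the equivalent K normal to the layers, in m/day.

Flow is perpendicular to layering, so the layers act in series and the equivalent K is the thickness-weighted harmonic mean.
Total thickness L = 9.87 + 5.72 + 5.58 = 21.17 m.
Σ(b_i/K_i) = 9.87/0.00458 + 5.72/1.44 + 5.58/1430 = 2159 d.
K_eq = L / Σ(b_i/K_i) = 21.17 / 2159 = 0.009805 m/day.

0.00981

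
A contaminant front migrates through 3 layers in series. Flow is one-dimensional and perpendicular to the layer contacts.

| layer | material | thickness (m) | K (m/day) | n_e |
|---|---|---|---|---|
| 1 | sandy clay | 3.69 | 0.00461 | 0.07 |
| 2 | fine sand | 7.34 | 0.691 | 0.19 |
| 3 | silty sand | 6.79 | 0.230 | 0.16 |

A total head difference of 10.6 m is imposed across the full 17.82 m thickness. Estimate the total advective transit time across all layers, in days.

With flow normal to the layers, continuity requires the same specific discharge q through every layer.
Σ(b_i/K_i) = 3.69/0.00461 + 7.34/0.691 + 6.79/0.230 = 840.6 d.
q = Δh / Σ(b_i/K_i) = 10.6 / 840.6 = 0.01261 m/day.
In each layer the seepage velocity is v_i = q/n_i, so the layer transit time is t_i = b_i·n_i / q:
  layer 1 (sandy clay): t_1 = 3.69 × 0.07 / 0.01261 = 20.48 d
  layer 2 (fine sand): t_2 = 7.34 × 0.19 / 0.01261 = 110.6 d
  layer 3 (silty sand): t_3 = 6.79 × 0.16 / 0.01261 = 86.15 d
Total t = Σ t_i = 217.2 days.

217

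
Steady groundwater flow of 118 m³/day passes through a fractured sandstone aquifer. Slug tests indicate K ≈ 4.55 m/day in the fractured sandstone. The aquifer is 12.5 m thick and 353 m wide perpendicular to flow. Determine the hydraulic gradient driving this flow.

0.00588

Cross-sectional area A = 353 × 12.5 = 4412 m².
From Q = K·A·i, i = Q / (K·A) = 118 / (4.550 × 4412) = 0.005877.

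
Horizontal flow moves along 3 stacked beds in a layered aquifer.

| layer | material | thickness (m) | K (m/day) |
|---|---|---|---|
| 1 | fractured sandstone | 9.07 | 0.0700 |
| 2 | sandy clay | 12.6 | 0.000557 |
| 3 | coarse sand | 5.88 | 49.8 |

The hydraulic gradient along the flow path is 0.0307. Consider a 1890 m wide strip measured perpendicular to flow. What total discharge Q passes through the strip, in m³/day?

17000

Flow is parallel to layering, so each bed carries its own Darcy discharge and the transmissivities add.
Σ(K_i·b_i) = 0.0700×9.07 + 0.000557×12.6 + 49.8×5.88 = 293.5 m²/day.
Hydraulic gradient i = 0.0307.
Q = Σ(K_i·b_i) · W · i = 293.5 × 1890 × 0.03070 = 17028 m³/day.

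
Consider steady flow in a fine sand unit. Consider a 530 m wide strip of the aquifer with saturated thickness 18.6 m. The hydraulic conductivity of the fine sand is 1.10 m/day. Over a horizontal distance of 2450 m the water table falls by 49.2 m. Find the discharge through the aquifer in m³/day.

Cross-sectional area A = 530 × 18.6 = 9858 m².
Hydraulic gradient i = Δh / L = 49.2 / 2450 = 0.02008.
Darcy's law: Q = K · A · i = 1.100 × 9858 × 0.02008 = 217.8 m³/day.

218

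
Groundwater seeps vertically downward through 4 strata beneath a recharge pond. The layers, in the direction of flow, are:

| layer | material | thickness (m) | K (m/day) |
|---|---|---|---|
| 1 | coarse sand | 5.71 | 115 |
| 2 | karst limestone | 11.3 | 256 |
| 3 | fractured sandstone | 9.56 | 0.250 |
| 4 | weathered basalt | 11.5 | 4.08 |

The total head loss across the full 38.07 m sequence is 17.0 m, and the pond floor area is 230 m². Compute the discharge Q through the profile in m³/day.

Flow is perpendicular to layering, so the layers act in series and the equivalent K is the thickness-weighted harmonic mean.
Total thickness L = 5.71 + 11.3 + 9.56 + 11.5 = 38.07 m.
Σ(b_i/K_i) = 5.71/115 + 11.3/256 + 9.56/0.250 + 11.5/4.08 = 41.15 d.
K_eq = L / Σ(b_i/K_i) = 38.07 / 41.15 = 0.9251 m/day.
Q = K_eq · A · (Δh/L) = 0.9251 × 230 × (17.0/38.07) = 95.01 m³/day.

95.0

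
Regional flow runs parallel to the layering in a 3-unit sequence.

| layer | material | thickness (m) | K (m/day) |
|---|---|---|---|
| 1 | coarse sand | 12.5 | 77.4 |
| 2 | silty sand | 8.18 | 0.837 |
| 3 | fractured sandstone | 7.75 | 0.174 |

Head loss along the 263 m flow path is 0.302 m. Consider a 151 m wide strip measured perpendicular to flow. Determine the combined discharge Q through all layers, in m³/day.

Flow is parallel to layering, so each bed carries its own Darcy discharge and the transmissivities add.
Σ(K_i·b_i) = 77.4×12.5 + 0.837×8.18 + 0.174×7.75 = 975.7 m²/day.
Hydraulic gradient i = Δh / L = 0.302 / 263 = 0.001148.
Q = Σ(K_i·b_i) · W · i = 975.7 × 151 × 0.001148 = 169.2 m³/day.

169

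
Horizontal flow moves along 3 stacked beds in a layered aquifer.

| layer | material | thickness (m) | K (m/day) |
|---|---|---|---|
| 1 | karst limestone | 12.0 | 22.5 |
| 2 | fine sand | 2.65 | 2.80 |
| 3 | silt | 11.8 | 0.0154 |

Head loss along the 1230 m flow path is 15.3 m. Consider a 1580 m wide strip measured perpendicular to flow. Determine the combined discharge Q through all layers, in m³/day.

Flow is parallel to layering, so each bed carries its own Darcy discharge and the transmissivities add.
Σ(K_i·b_i) = 22.5×12.0 + 2.80×2.65 + 0.0154×11.8 = 277.6 m²/day.
Hydraulic gradient i = Δh / L = 15.3 / 1230 = 0.01244.
Q = Σ(K_i·b_i) · W · i = 277.6 × 1580 × 0.01244 = 5456 m³/day.

5460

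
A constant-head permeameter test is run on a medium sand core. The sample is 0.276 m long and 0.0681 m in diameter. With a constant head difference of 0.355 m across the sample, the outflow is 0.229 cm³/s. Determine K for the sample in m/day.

4.22

Cross-sectional area A = π·(d/2)² = π × (0.0681/2)² = 0.003642 m².
Convert discharge: 0.229 cm³/s = 2.290e-07 m³/s.
Darcy's law rearranged: K = Q·L / (A·Δh) = 2.290e-07 × 0.276 / (0.003642 × 0.355) = 4.888e-05 m/s = 4.223 m/day.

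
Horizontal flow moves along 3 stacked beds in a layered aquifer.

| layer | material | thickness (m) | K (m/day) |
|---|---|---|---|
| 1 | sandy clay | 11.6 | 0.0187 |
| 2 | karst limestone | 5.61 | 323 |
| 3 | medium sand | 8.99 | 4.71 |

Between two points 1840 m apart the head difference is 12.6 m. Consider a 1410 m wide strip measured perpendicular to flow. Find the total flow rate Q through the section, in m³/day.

Flow is parallel to layering, so each bed carries its own Darcy discharge and the transmissivities add.
Σ(K_i·b_i) = 0.0187×11.6 + 323×5.61 + 4.71×8.99 = 1855 m²/day.
Hydraulic gradient i = Δh / L = 12.6 / 1840 = 0.006848.
Q = Σ(K_i·b_i) · W · i = 1855 × 1410 × 0.006848 = 17907 m³/day.

17900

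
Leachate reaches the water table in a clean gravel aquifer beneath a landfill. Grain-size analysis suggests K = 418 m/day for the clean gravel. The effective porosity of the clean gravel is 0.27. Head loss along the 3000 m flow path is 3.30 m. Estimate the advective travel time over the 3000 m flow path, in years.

4.82

Hydraulic gradient i = Δh / L = 3.30 / 3000 = 0.001100.
Darcy flux q = K · i = 418.0 × 0.001100 = 0.4598 m/day.
Seepage velocity v = q / n_e = 0.4598 / 0.27 = 1.703 m/day.
Travel time t = L / v = 3000 / 1.703 = 1762 days = 4.823 years.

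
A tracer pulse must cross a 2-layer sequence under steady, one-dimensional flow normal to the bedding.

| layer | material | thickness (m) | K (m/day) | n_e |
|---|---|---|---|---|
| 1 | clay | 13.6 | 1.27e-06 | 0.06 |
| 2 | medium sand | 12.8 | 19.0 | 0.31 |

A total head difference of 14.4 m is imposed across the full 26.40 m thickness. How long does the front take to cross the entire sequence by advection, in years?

With flow normal to the layers, continuity requires the same specific discharge q through every layer.
Σ(b_i/K_i) = 13.6/1.27e-06 + 12.8/19.0 = 1.071e+07 d.
q = Δh / Σ(b_i/K_i) = 14.4 / 1.071e+07 = 1.345e-06 m/day.
In each layer the seepage velocity is v_i = q/n_i, so the layer transit time is t_i = b_i·n_i / q:
  layer 1 (clay): t_1 = 13.6 × 0.06 / 1.345e-06 = 6.068e+05 d
  layer 2 (medium sand): t_2 = 12.8 × 0.31 / 1.345e-06 = 2.951e+06 d
Total t = Σ t_i = 3.558e+06 days = 9740 years.

9740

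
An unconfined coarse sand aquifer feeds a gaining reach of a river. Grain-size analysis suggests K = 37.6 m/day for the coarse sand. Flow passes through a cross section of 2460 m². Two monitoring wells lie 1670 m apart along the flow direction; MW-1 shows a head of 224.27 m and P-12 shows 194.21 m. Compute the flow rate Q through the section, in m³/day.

1660

Hydraulic gradient i = (224.27 − 194.21) / 1670 = 30.06 / 1670 = 0.01800.
Darcy's law: Q = K · A · i = 37.60 × 2460 × 0.01800 = 1665 m³/day.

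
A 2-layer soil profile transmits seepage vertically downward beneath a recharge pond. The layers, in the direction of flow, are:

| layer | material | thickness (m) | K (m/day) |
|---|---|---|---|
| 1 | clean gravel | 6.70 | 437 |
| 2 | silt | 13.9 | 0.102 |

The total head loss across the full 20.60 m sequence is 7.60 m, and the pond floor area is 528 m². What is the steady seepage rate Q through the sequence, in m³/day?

Flow is perpendicular to layering, so the layers act in series and the equivalent K is the thickness-weighted harmonic mean.
Total thickness L = 6.70 + 13.9 = 20.60 m.
Σ(b_i/K_i) = 6.70/437 + 13.9/0.102 = 136.3 d.
K_eq = L / Σ(b_i/K_i) = 20.60 / 136.3 = 0.1511 m/day.
Q = K_eq · A · (Δh/L) = 0.1511 × 528 × (7.60/20.60) = 29.44 m³/day.

29.4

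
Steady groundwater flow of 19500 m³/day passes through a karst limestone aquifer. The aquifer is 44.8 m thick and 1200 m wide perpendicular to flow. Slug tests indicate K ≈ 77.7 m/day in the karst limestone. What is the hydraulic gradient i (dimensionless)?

0.00467

Cross-sectional area A = 1200 × 44.8 = 53760 m².
From Q = K·A·i, i = Q / (K·A) = 19500 / (77.70 × 53760) = 0.004668.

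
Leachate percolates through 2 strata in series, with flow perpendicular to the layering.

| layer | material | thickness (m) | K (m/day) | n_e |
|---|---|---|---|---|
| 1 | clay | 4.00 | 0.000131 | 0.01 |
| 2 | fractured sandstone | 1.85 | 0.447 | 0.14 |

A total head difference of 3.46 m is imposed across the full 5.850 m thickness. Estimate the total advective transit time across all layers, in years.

With flow normal to the layers, continuity requires the same specific discharge q through every layer.
Σ(b_i/K_i) = 4.00/0.000131 + 1.85/0.447 = 30538 d.
q = Δh / Σ(b_i/K_i) = 3.46 / 30538 = 0.0001133 m/day.
In each layer the seepage velocity is v_i = q/n_i, so the layer transit time is t_i = b_i·n_i / q:
  layer 1 (clay): t_1 = 4.00 × 0.01 / 0.0001133 = 353.0 d
  layer 2 (fractured sandstone): t_2 = 1.85 × 0.14 / 0.0001133 = 2286 d
Total t = Σ t_i = 2639 days = 7.225 years.

7.23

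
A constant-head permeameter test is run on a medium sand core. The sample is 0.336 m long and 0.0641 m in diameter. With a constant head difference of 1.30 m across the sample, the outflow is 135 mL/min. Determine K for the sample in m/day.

Cross-sectional area A = π·(d/2)² = π × (0.0641/2)² = 0.003227 m².
Convert discharge: 135 mL/min = 2.250e-06 m³/s.
Darcy's law rearranged: K = Q·L / (A·Δh) = 2.250e-06 × 0.336 / (0.003227 × 1.30) = 0.0001802 m/s = 15.57 m/day.

15.6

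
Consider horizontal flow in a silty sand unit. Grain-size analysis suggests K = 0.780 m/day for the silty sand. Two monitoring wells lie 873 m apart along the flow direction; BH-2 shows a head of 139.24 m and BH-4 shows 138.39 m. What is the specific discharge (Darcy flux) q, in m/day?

0.000759

Hydraulic gradient i = (139.24 − 138.39) / 873 = 0.85 / 873 = 0.0009737.
Specific discharge q = K · i = 0.7800 × 0.0009737 = 0.0007595 m/day.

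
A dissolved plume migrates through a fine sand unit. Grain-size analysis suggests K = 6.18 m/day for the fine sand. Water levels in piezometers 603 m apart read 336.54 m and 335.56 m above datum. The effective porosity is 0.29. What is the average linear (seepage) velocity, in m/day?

Hydraulic gradient i = (336.54 − 335.56) / 603 = 0.98 / 603 = 0.001625.
Darcy flux q = K · i = 6.180 × 0.001625 = 0.01004 m/day.
Seepage velocity v = q / n_e = 0.01004 / 0.29 = 0.03463 m/day.

0.0346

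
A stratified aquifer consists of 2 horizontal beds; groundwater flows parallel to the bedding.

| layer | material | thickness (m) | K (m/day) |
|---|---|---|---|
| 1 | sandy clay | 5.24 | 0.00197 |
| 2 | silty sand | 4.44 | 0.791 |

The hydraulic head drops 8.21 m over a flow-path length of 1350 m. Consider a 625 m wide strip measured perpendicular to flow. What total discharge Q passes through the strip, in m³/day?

Flow is parallel to layering, so each bed carries its own Darcy discharge and the transmissivities add.
Σ(K_i·b_i) = 0.00197×5.24 + 0.791×4.44 = 3.522 m²/day.
Hydraulic gradient i = Δh / L = 8.21 / 1350 = 0.006081.
Q = Σ(K_i·b_i) · W · i = 3.522 × 625 × 0.006081 = 13.39 m³/day.

13.4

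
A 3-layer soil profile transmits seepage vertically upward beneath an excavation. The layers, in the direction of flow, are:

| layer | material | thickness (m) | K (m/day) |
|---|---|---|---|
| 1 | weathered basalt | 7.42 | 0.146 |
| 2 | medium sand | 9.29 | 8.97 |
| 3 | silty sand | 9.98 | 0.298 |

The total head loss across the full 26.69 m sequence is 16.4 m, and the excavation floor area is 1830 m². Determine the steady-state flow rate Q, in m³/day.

352

Flow is perpendicular to layering, so the layers act in series and the equivalent K is the thickness-weighted harmonic mean.
Total thickness L = 7.42 + 9.29 + 9.98 = 26.69 m.
Σ(b_i/K_i) = 7.42/0.146 + 9.29/8.97 + 9.98/0.298 = 85.35 d.
K_eq = L / Σ(b_i/K_i) = 26.69 / 85.35 = 0.3127 m/day.
Q = K_eq · A · (Δh/L) = 0.3127 × 1830 × (16.4/26.69) = 351.6 m³/day.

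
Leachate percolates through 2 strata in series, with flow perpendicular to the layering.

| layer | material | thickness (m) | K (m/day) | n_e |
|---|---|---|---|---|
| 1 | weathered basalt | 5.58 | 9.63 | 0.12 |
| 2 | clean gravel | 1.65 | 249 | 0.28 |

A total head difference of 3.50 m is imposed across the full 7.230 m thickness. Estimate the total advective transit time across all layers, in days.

0.189

With flow normal to the layers, continuity requires the same specific discharge q through every layer.
Σ(b_i/K_i) = 5.58/9.63 + 1.65/249 = 0.5861 d.
q = Δh / Σ(b_i/K_i) = 3.50 / 0.5861 = 5.972 m/day.
In each layer the seepage velocity is v_i = q/n_i, so the layer transit time is t_i = b_i·n_i / q:
  layer 1 (weathered basalt): t_1 = 5.58 × 0.12 / 5.972 = 0.1121 d
  layer 2 (clean gravel): t_2 = 1.65 × 0.28 / 5.972 = 0.07736 d
Total t = Σ t_i = 0.1895 days.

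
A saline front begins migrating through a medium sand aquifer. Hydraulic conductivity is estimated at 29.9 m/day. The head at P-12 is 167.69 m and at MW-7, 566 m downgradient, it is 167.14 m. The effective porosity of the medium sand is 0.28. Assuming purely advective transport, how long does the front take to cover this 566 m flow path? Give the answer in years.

Hydraulic gradient i = (167.69 − 167.14) / 566 = 0.55 / 566 = 0.0009717.
Darcy flux q = K · i = 29.90 × 0.0009717 = 0.02905 m/day.
Seepage velocity v = q / n_e = 0.02905 / 0.28 = 0.1038 m/day.
Travel time t = L / v = 566 / 0.1038 = 5455 days = 14.93 years.

14.9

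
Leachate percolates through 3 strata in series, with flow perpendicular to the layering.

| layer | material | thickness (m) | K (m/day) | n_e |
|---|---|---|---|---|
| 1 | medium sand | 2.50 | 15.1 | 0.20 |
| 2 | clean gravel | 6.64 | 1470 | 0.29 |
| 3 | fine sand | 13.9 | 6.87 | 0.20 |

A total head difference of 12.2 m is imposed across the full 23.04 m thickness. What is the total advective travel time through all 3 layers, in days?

0.936

With flow normal to the layers, continuity requires the same specific discharge q through every layer.
Σ(b_i/K_i) = 2.50/15.1 + 6.64/1470 + 13.9/6.87 = 2.193 d.
q = Δh / Σ(b_i/K_i) = 12.2 / 2.193 = 5.562 m/day.
In each layer the seepage velocity is v_i = q/n_i, so the layer transit time is t_i = b_i·n_i / q:
  layer 1 (medium sand): t_1 = 2.50 × 0.20 / 5.562 = 0.08989 d
  layer 2 (clean gravel): t_2 = 6.64 × 0.29 / 5.562 = 0.3462 d
  layer 3 (fine sand): t_3 = 13.9 × 0.20 / 5.562 = 0.4998 d
Total t = Σ t_i = 0.9359 days.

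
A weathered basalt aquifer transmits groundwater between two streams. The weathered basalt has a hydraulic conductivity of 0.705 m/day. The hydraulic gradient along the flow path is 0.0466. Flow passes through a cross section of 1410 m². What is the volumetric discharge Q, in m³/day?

Hydraulic gradient i = 0.0466.
Darcy's law: Q = K · A · i = 0.7050 × 1410 × 0.04660 = 46.32 m³/day.

46.3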